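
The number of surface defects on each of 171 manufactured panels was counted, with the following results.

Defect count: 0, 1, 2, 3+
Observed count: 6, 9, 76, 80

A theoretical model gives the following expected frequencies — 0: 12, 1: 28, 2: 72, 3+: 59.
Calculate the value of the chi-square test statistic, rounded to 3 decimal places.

χ² = (6−12)²/12 + (9−28)²/28 + (76−72)²/72 + (80−59)²/59
   = 3.0000 + 12.8929 + 0.2222 + 7.4746
Sum = 23.590

23.590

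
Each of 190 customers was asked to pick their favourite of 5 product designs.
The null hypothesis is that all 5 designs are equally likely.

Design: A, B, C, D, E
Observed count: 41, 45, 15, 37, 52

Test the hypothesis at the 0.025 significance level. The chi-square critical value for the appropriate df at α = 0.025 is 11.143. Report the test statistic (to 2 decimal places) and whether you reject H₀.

20.63; reject

Expected count for each of the 5 categories: 190/5 = 38.
A: (41 − 38)²/38 = 9/38 = 0.237
B: (45 − 38)²/38 = 49/38 = 1.289
C: (15 − 38)²/38 = 529/38 = 13.921
D: (37 − 38)²/38 = 1/38 = 0.026
E: (52 − 38)²/38 = 196/38 = 5.158
Sum = 20.63
df = 4. Since 20.63 > 11.143, we reject H₀.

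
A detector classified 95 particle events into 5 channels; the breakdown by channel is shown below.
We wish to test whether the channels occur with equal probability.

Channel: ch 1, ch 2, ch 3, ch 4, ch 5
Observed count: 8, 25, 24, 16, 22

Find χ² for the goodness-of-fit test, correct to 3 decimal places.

Expected count for each of the 5 categories: 95/5 = 19.
cat         O        E   (O−E)²/E
ch 1        8       19     6.3684
ch 2       25       19     1.8947
ch 3       24       19     1.3158
ch 4       16       19     0.4737
ch 5       22       19     0.4737
Sum = 10.526

10.526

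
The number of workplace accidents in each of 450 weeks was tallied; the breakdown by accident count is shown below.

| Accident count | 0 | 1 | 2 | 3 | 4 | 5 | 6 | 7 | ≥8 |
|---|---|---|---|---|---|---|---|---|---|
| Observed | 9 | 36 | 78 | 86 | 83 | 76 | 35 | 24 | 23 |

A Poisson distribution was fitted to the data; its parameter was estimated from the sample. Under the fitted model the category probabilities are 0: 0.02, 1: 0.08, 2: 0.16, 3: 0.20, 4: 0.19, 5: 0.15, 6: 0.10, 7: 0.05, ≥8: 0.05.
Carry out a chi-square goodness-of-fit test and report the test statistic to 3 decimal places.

4.155

Expected counts E_i = n·p_i: 450×0.02 = 9, 450×0.08 = 36, 450×0.16 = 72, 450×0.20 = 90, 450×0.19 = 85.5, 450×0.15 = 67.5, 450×0.10 = 45, 450×0.05 = 22.5, 450×0.05 = 22.5.
χ² = (9−9)²/9 + (36−36)²/36 + (78−72)²/72 + (86−90)²/90 + (83−85.5)²/85.5 + (76−67.5)²/67.5 + (35−45)²/45 + (24−22.5)²/22.5 + (23−22.5)²/22.5
   = 0.0000 + 0.0000 + 0.5000 + 0.1778 + 0.0731 + 1.0704 + 2.2222 + 0.1000 + 0.0111
Sum = 4.155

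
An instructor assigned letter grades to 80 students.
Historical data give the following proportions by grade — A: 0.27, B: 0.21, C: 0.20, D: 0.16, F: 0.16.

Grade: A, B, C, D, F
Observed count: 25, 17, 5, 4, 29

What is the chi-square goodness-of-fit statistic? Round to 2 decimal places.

Expected counts E_i = n·p_i: 80×0.27 = 21.6, 80×0.21 = 16.8, 80×0.20 = 16, 80×0.16 = 12.8, 80×0.16 = 12.8.
χ² = (25−21.6)²/21.6 + (17−16.8)²/16.8 + (5−16)²/16 + (4−12.8)²/12.8 + (29−12.8)²/12.8
   = 0.535 + 0.002 + 7.563 + 6.050 + 20.503
Sum = 34.65

34.65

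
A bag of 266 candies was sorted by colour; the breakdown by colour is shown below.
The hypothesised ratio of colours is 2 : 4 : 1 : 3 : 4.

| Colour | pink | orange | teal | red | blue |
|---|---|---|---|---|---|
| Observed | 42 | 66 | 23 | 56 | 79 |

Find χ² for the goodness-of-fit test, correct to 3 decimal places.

Ratio total = 14. Expected counts: 266×2/14 = 38, 266×4/14 = 76, 266×1/14 = 19, 266×3/14 = 57, 266×4/14 = 76.
cat         O        E   (O−E)²/E
pink       42       38     0.4211
orange     66       76     1.3158
teal       23       19     0.8421
red        56       57     0.0175
blue       79       76     0.1184
Sum = 2.715

2.715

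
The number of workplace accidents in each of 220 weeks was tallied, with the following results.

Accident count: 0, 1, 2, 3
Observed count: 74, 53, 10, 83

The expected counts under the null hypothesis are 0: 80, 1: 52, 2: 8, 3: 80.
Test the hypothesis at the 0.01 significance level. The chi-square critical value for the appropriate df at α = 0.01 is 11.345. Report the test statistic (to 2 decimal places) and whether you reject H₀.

cat         O        E   (O−E)²/E
0          74       80      0.450
1          53       52      0.019
2          10        8      0.500
3          83       80      0.113
Sum = 1.08
df = 3. Since 1.08 < 11.345, we do not reject H₀.

1.08; do not reject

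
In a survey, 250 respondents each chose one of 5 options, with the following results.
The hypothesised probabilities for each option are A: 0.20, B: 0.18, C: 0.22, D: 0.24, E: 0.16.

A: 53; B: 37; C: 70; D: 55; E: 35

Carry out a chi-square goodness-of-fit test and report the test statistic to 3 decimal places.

Expected counts E_i = n·p_i: 250×0.20 = 50, 250×0.18 = 45, 250×0.22 = 55, 250×0.24 = 60, 250×0.16 = 40.
χ² = (53−50)²/50 + (37−45)²/45 + (70−55)²/55 + (55−60)²/60 + (35−40)²/40
   = 0.1800 + 1.4222 + 4.0909 + 0.4167 + 0.6250
Sum = 6.735

6.735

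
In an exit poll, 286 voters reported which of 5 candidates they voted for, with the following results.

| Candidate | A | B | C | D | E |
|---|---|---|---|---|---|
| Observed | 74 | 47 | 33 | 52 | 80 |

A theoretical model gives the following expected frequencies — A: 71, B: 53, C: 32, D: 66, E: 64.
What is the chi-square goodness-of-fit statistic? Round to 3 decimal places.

A: (74 − 71)²/71 = 9/71 = 0.1268
B: (47 − 53)²/53 = 36/53 = 0.6792
C: (33 − 32)²/32 = 1/32 = 0.0313
D: (52 − 66)²/66 = 196/66 = 2.9697
E: (80 − 64)²/64 = 256/64 = 4.0000
Sum = 7.807

7.807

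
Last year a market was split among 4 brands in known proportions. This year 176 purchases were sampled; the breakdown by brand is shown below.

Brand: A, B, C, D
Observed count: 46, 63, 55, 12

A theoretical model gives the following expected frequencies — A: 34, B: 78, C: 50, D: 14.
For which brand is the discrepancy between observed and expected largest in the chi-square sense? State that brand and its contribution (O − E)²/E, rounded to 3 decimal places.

A, 4.235

A: (46 − 34)²/34 = 144/34 = 4.2353
B: (63 − 78)²/78 = 225/78 = 2.8846
C: (55 − 50)²/50 = 25/50 = 0.5000
D: (12 − 14)²/14 = 4/14 = 0.2857
The largest term is for A: 4.235.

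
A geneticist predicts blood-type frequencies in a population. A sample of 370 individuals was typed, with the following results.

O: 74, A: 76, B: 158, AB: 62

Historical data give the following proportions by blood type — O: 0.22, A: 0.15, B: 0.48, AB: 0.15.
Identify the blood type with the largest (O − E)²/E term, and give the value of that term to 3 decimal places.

A, 7.572

Expected counts E_i = n·p_i: 370×0.22 = 81.4, 370×0.15 = 55.5, 370×0.48 = 177.6, 370×0.15 = 55.5.
O: (74 − 81.4)²/81.4 = 54.76/81.4 = 0.6727
A: (76 − 55.5)²/55.5 = 420.25/55.5 = 7.5721
B: (158 − 177.6)²/177.6 = 384.16/177.6 = 2.1631
AB: (62 − 55.5)²/55.5 = 42.25/55.5 = 0.7613
The largest term is for A: 7.572.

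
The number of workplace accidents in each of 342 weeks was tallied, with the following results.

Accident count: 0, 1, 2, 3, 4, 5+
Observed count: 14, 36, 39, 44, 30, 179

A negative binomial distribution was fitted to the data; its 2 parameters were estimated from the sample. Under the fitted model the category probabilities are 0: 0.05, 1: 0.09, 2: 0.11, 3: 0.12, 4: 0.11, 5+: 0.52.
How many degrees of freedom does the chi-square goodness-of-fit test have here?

There are k = 6 categories and 2 parameters estimated from the data, so df = 6 − 1 − 2 = 3.

3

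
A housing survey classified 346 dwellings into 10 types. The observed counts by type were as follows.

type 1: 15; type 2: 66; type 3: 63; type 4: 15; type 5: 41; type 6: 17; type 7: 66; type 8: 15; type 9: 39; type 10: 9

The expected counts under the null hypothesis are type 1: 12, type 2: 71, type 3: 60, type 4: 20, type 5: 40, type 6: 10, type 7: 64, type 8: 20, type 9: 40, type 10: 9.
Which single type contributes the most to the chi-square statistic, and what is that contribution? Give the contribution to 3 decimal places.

type 6, 4.900

cat          O        E   (O−E)²/E
type 1      15       12     0.7500
type 2      66       71     0.3521
type 3      63       60     0.1500
type 4      15       20     1.2500
type 5      41       40     0.0250
type 6      17       10     4.9000
type 7      66       64     0.0625
type 8      15       20     1.2500
type 9      39       40     0.0250
type 10      9        9     0.0000
The largest term is for type 6: 4.900.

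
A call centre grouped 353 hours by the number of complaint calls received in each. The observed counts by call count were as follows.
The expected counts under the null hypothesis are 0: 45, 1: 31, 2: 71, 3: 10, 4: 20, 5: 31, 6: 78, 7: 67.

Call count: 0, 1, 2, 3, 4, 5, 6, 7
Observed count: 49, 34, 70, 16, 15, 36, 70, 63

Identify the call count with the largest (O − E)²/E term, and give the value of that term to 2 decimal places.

cat         O        E   (O−E)²/E
0          49       45      0.356
1          34       31      0.290
2          70       71      0.014
3          16       10      3.600
4          15       20      1.250
5          36       31      0.806
6          70       78      0.821
7          63       67      0.239
The largest term is for 3: 3.60.

3, 3.60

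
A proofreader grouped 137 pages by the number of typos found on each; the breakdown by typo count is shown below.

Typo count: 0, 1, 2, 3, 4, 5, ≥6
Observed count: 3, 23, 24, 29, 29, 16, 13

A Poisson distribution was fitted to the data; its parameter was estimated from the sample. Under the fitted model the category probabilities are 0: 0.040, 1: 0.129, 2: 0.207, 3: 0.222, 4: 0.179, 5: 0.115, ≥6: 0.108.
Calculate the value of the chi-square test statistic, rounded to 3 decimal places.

Expected counts E_i = n·p_i: 137×0.040 = 5.48, 137×0.129 = 17.673, 137×0.207 = 28.359, 137×0.222 = 30.414, 137×0.179 = 24.523, 137×0.115 = 15.755, 137×0.108 = 14.796.
0: (3 − 5.48)²/5.48 = 6.1504/5.48 = 1.1223
1: (23 − 17.673)²/17.673 = 28.376929/17.673 = 1.6057
2: (24 − 28.359)²/28.359 = 19.000881/28.359 = 0.6700
3: (29 − 30.414)²/30.414 = 1.999396/30.414 = 0.0657
4: (29 − 24.523)²/24.523 = 20.043529/24.523 = 0.8173
5: (16 − 15.755)²/15.755 = 0.060025/15.755 = 0.0038
≥6: (13 − 14.796)²/14.796 = 3.225616/14.796 = 0.2180
Sum = 4.503

4.503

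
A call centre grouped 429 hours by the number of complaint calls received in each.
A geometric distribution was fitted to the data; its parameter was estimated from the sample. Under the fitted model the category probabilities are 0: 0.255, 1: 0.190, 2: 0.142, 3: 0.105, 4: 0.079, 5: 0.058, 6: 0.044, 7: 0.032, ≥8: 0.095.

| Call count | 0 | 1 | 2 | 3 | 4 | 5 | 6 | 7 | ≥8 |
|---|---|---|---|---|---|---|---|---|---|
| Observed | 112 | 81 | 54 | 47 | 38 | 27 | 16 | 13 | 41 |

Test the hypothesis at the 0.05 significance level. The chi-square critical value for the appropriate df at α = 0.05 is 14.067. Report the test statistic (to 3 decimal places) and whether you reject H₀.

Expected counts E_i = n·p_i: 429×0.255 = 109.395, 429×0.190 = 81.51, 429×0.142 = 60.918, 429×0.105 = 45.045, 429×0.079 = 33.891, 429×0.058 = 24.882, 429×0.044 = 18.876, 429×0.032 = 13.728, 429×0.095 = 40.755.
0: (112 − 109.395)²/109.395 = 6.786025/109.395 = 0.0620
1: (81 − 81.51)²/81.51 = 0.2601/81.51 = 0.0032
2: (54 − 60.918)²/60.918 = 47.858724/60.918 = 0.7856
3: (47 − 45.045)²/45.045 = 3.822025/45.045 = 0.0848
4: (38 − 33.891)²/33.891 = 16.883881/33.891 = 0.4982
5: (27 − 24.882)²/24.882 = 4.485924/24.882 = 0.1803
6: (16 − 18.876)²/18.876 = 8.271376/18.876 = 0.4382
7: (13 − 13.728)²/13.728 = 0.529984/13.728 = 0.0386
≥8: (41 − 40.755)²/40.755 = 0.060025/40.755 = 0.0015
Sum = 2.092
df = 7. Since 2.092 < 14.067, we do not reject H₀.

2.092; do not reject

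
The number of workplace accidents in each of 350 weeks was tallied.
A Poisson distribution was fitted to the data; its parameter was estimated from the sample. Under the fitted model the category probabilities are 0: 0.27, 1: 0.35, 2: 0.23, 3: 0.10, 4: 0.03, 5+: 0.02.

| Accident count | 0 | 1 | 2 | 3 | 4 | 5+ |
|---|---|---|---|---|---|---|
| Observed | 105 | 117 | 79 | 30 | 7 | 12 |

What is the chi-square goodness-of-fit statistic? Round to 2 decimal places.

Expected counts E_i = n·p_i: 350×0.27 = 94.5, 350×0.35 = 122.5, 350×0.23 = 80.5, 350×0.10 = 35, 350×0.03 = 10.5, 350×0.02 = 7.
0: (105 − 94.5)²/94.5 = 110.25/94.5 = 1.167
1: (117 − 122.5)²/122.5 = 30.25/122.5 = 0.247
2: (79 − 80.5)²/80.5 = 2.25/80.5 = 0.028
3: (30 − 35)²/35 = 25/35 = 0.714
4: (7 − 10.5)²/10.5 = 12.25/10.5 = 1.167
5+: (12 − 7)²/7 = 25/7 = 3.571
Sum = 6.89

6.89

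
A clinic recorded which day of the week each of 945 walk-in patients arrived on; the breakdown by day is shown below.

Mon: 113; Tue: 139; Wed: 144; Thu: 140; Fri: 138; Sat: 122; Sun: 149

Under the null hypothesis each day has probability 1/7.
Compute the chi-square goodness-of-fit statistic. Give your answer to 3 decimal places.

7.259

Under H₀ each category has probability 1/7, so each expected count is 945/7 = 135.
χ² = (113−135)²/135 + (139−135)²/135 + (144−135)²/135 + (140−135)²/135 + (138−135)²/135 + (122−135)²/135 + (149−135)²/135
   = 3.5852 + 0.1185 + 0.6000 + 0.1852 + 0.0667 + 1.2519 + 1.4519
Sum = 7.259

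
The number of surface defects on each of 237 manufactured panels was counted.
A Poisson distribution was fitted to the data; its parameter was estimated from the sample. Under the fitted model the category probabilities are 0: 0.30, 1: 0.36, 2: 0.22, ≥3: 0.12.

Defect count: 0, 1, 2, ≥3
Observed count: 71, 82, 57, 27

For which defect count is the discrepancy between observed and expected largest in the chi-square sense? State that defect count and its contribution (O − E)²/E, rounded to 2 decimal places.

2, 0.45

Expected counts E_i = n·p_i: 237×0.30 = 71.1, 237×0.36 = 85.32, 237×0.22 = 52.14, 237×0.12 = 28.44.
χ² = (71−71.1)²/71.1 + (82−85.32)²/85.32 + (57−52.14)²/52.14 + (27−28.44)²/28.44
   = 0.000 + 0.129 + 0.453 + 0.073
The largest term is for 2: 0.45.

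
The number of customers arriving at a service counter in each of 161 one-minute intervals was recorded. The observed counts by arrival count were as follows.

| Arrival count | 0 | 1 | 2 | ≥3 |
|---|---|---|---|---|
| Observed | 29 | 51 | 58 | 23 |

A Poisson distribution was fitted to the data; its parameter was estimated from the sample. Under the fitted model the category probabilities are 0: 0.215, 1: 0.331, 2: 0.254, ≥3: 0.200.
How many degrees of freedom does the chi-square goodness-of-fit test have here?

2

There are k = 4 categories and 1 parameter estimated from the data, so df = 4 − 1 − 1 = 2.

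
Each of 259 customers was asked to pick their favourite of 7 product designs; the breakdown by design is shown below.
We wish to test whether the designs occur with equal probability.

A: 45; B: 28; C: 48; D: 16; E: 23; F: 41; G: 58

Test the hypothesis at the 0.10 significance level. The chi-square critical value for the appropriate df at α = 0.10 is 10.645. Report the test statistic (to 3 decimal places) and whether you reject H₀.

Expected count for each of the 7 categories: 259/7 = 37.
cat         O        E   (O−E)²/E
A          45       37     1.7297
B          28       37     2.1892
C          48       37     3.2703
D          16       37    11.9189
E          23       37     5.2973
F          41       37     0.4324
G          58       37    11.9189
Sum = 36.757
df = 6. Since 36.757 > 10.645, we reject H₀.

36.757; reject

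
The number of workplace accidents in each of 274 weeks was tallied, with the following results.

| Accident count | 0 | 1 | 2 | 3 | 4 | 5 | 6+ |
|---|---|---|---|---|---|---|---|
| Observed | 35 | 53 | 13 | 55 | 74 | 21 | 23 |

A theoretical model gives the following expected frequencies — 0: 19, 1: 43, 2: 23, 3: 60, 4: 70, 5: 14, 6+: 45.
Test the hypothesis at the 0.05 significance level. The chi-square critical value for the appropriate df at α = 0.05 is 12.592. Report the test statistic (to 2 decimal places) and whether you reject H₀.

35.05; reject

cat         O        E   (O−E)²/E
0          35       19     13.474
1          53       43      2.326
2          13       23      4.348
3          55       60      0.417
4          74       70      0.229
5          21       14      3.500
6+         23       45     10.756
Sum = 35.05
df = 6. Since 35.05 > 12.592, we reject H₀.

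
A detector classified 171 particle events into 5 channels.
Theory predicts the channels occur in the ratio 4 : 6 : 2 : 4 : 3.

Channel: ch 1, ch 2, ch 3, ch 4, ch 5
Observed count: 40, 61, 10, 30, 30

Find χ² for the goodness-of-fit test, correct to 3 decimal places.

6.241

Ratio total = 19. Expected counts: 171×4/19 = 36, 171×6/19 = 54, 171×2/19 = 18, 171×4/19 = 36, 171×3/19 = 27.
ch 1: (40 − 36)²/36 = 16/36 = 0.4444
ch 2: (61 − 54)²/54 = 49/54 = 0.9074
ch 3: (10 − 18)²/18 = 64/18 = 3.5556
ch 4: (30 − 36)²/36 = 36/36 = 1.0000
ch 5: (30 − 27)²/27 = 9/27 = 0.3333
Sum = 6.241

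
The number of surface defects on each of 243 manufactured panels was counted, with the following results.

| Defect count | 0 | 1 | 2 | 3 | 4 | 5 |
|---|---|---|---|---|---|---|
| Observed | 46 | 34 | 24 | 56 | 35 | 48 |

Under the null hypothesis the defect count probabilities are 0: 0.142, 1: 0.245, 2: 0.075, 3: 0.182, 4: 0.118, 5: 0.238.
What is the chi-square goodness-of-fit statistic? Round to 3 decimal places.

Expected counts E_i = n·p_i: 243×0.142 = 34.506, 243×0.245 = 59.535, 243×0.075 = 18.225, 243×0.182 = 44.226, 243×0.118 = 28.674, 243×0.238 = 57.834.
cat         O        E   (O−E)²/E
0          46   34.506     3.8287
1          34   59.535    10.9521
2          24   18.225     1.8299
3          56   44.226     3.1345
4          35   28.674     1.3956
5          48   57.834     1.6722
Sum = 22.813

22.813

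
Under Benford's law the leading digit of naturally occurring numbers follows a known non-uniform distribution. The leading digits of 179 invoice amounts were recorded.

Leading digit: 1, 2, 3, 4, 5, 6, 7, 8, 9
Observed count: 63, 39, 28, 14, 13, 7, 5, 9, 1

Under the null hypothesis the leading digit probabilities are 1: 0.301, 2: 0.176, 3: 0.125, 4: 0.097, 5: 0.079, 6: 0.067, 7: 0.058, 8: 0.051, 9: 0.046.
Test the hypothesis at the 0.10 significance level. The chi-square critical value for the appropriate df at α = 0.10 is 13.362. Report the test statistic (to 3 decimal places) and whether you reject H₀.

Expected counts E_i = n·p_i: 179×0.301 = 53.879, 179×0.176 = 31.504, 179×0.125 = 22.375, 179×0.097 = 17.363, 179×0.079 = 14.141, 179×0.067 = 11.993, 179×0.058 = 10.382, 179×0.051 = 9.129, 179×0.046 = 8.234.
1: (63 − 53.879)²/53.879 = 83.192641/53.879 = 1.5441
2: (39 − 31.504)²/31.504 = 56.190016/31.504 = 1.7836
3: (28 − 22.375)²/22.375 = 31.640625/22.375 = 1.4141
4: (14 − 17.363)²/17.363 = 11.309769/17.363 = 0.6514
5: (13 − 14.141)²/14.141 = 1.301881/14.141 = 0.0921
6: (7 − 11.993)²/11.993 = 24.930049/11.993 = 2.0787
7: (5 − 10.382)²/10.382 = 28.965924/10.382 = 2.7900
8: (9 − 9.129)²/9.129 = 0.016641/9.129 = 0.0018
9: (1 − 8.234)²/8.234 = 52.330756/8.234 = 6.3554
Sum = 16.711
df = 8. Since 16.711 > 13.362, we reject H₀.

16.711; reject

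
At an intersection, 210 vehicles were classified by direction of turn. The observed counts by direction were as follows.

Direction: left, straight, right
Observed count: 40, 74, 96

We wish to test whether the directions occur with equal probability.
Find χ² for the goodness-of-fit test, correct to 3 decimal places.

22.743

Expected count for each of the 3 categories: 210/3 = 70.
χ² = (40−70)²/70 + (74−70)²/70 + (96−70)²/70
   = 12.8571 + 0.2286 + 9.6571
Sum = 22.743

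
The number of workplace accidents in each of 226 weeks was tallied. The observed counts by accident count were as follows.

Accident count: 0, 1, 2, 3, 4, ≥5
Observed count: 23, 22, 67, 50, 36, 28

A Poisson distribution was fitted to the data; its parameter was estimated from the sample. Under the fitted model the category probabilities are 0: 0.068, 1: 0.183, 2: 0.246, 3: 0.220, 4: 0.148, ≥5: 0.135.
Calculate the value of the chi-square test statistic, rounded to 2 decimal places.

15.59

Expected counts E_i = n·p_i: 226×0.068 = 15.368, 226×0.183 = 41.358, 226×0.246 = 55.596, 226×0.220 = 49.72, 226×0.148 = 33.448, 226×0.135 = 30.51.
cat         O        E   (O−E)²/E
0          23   15.368      3.790
1          22   41.358      9.061
2          67   55.596      2.339
3          50    49.72      0.002
4          36   33.448      0.195
≥5         28    30.51      0.206
Sum = 15.59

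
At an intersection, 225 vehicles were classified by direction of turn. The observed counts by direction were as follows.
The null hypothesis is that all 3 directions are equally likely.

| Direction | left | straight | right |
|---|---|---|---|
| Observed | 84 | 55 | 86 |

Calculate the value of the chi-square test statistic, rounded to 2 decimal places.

8.03

Expected count for each of the 3 categories: 225/3 = 75.
left: (84 − 75)²/75 = 81/75 = 1.080
straight: (55 − 75)²/75 = 400/75 = 5.333
right: (86 − 75)²/75 = 121/75 = 1.613
Sum = 8.03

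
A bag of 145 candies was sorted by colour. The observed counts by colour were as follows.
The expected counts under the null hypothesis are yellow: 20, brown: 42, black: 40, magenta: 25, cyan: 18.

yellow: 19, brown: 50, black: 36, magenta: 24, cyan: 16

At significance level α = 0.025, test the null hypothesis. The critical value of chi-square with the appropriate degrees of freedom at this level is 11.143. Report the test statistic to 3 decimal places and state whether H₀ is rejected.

yellow: (19 − 20)²/20 = 1/20 = 0.0500
brown: (50 − 42)²/42 = 64/42 = 1.5238
black: (36 − 40)²/40 = 16/40 = 0.4000
magenta: (24 − 25)²/25 = 1/25 = 0.0400
cyan: (16 − 18)²/18 = 4/18 = 0.2222
Sum = 2.236
df = 4. Since 2.236 < 11.143, we do not reject H₀.

2.236; do not reject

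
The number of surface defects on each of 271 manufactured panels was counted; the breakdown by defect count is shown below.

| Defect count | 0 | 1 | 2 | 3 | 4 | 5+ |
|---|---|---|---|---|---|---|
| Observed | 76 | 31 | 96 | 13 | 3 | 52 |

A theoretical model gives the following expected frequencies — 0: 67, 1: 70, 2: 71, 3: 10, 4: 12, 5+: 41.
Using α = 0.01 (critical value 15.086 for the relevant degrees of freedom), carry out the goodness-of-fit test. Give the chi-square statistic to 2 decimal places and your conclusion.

42.34; reject

0: (76 − 67)²/67 = 81/67 = 1.209
1: (31 − 70)²/70 = 1521/70 = 21.729
2: (96 − 71)²/71 = 625/71 = 8.803
3: (13 − 10)²/10 = 9/10 = 0.900
4: (3 − 12)²/12 = 81/12 = 6.750
5+: (52 − 41)²/41 = 121/41 = 2.951
Sum = 42.34
df = 5. Since 42.34 > 15.086, we reject H₀.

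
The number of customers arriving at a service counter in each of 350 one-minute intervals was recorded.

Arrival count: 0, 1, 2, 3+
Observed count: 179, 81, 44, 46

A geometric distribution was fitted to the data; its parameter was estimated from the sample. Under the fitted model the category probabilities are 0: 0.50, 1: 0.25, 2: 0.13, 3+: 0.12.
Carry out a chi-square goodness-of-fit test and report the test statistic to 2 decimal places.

Expected counts E_i = n·p_i: 350×0.50 = 175, 350×0.25 = 87.5, 350×0.13 = 45.5, 350×0.12 = 42.
0: (179 − 175)²/175 = 16/175 = 0.091
1: (81 − 87.5)²/87.5 = 42.25/87.5 = 0.483
2: (44 − 45.5)²/45.5 = 2.25/45.5 = 0.049
3+: (46 − 42)²/42 = 16/42 = 0.381
Sum = 1.00

1.00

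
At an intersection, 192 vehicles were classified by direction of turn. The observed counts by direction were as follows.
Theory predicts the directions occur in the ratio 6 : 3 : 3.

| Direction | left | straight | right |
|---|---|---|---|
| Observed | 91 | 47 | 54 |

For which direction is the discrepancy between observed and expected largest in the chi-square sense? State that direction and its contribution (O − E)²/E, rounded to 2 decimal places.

Ratio total = 12. Expected counts: 192×6/12 = 96, 192×3/12 = 48, 192×3/12 = 48.
χ² = (91−96)²/96 + (47−48)²/48 + (54−48)²/48
   = 0.260 + 0.021 + 0.750
The largest term is for right: 0.75.

right, 0.75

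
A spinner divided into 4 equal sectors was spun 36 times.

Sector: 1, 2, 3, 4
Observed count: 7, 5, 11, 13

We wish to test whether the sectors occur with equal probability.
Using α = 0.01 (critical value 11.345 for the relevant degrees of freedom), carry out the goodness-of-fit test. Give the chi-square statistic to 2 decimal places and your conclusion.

Under H₀ each category has probability 1/4, so each expected count is 36/4 = 9.
χ² = (7−9)²/9 + (5−9)²/9 + (11−9)²/9 + (13−9)²/9
   = 0.444 + 1.778 + 0.444 + 1.778
Sum = 4.44
df = 3. Since 4.44 < 11.345, we do not reject H₀.

4.44; do not reject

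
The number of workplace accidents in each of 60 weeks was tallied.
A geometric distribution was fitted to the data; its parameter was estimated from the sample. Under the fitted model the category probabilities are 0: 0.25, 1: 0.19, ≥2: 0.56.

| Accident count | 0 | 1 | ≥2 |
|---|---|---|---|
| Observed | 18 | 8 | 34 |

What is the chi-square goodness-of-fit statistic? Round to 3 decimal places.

1.619

Expected counts E_i = n·p_i: 60×0.25 = 15, 60×0.19 = 11.4, 60×0.56 = 33.6.
0: (18 − 15)²/15 = 9/15 = 0.6000
1: (8 − 11.4)²/11.4 = 11.56/11.4 = 1.0140
≥2: (34 − 33.6)²/33.6 = 0.16/33.6 = 0.0048
Sum = 1.619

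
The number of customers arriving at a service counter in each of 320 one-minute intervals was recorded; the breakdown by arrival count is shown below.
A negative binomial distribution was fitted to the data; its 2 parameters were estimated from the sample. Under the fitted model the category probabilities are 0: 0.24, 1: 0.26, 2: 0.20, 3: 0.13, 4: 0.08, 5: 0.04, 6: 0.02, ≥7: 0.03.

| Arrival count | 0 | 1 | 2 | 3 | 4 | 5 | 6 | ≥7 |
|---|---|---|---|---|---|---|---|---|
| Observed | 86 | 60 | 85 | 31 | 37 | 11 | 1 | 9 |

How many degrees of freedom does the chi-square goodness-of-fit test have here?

5

There are k = 8 categories and 2 parameters estimated from the data, so df = 8 − 1 − 2 = 5.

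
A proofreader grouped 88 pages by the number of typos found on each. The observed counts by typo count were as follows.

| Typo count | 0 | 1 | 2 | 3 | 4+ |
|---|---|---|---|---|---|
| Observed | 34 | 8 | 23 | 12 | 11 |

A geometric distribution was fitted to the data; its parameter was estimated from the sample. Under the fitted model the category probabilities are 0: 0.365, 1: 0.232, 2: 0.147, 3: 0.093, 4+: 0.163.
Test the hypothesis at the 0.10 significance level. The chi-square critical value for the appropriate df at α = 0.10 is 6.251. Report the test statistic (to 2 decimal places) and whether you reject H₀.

18.05; reject

Expected counts E_i = n·p_i: 88×0.365 = 32.12, 88×0.232 = 20.416, 88×0.147 = 12.936, 88×0.093 = 8.184, 88×0.163 = 14.344.
cat         O        E   (O−E)²/E
0          34    32.12      0.110
1           8   20.416      7.551
2          23   12.936      7.830
3          12    8.184      1.779
4+         11   14.344      0.780
Sum = 18.05
df = 3. Since 18.05 > 6.251, we reject H₀.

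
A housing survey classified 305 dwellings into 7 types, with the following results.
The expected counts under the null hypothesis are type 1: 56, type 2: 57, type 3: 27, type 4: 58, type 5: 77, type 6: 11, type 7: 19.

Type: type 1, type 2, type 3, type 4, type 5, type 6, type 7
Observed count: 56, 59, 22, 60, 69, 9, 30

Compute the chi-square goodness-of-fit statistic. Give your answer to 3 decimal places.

8.628

χ² = (56−56)²/56 + (59−57)²/57 + (22−27)²/27 + (60−58)²/58 + (69−77)²/77 + (9−11)²/11 + (30−19)²/19
   = 0.0000 + 0.0702 + 0.9259 + 0.0690 + 0.8312 + 0.3636 + 6.3684
Sum = 8.628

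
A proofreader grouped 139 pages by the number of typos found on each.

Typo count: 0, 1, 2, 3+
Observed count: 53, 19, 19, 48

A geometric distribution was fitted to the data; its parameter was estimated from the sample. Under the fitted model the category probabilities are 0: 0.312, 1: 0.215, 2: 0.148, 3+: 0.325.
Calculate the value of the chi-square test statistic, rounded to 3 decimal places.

Expected counts E_i = n·p_i: 139×0.312 = 43.368, 139×0.215 = 29.885, 139×0.148 = 20.572, 139×0.325 = 45.175.
χ² = (53−43.368)²/43.368 + (19−29.885)²/29.885 + (19−20.572)²/20.572 + (48−45.175)²/45.175
   = 2.1393 + 3.9646 + 0.1201 + 0.1767
Sum = 6.401

6.401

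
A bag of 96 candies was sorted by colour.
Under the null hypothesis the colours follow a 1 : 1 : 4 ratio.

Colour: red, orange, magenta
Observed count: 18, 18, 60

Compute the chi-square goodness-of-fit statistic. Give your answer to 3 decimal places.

Ratio total = 6. Expected counts: 96×1/6 = 16, 96×1/6 = 16, 96×4/6 = 64.
red: (18 − 16)²/16 = 4/16 = 0.2500
orange: (18 − 16)²/16 = 4/16 = 0.2500
magenta: (60 − 64)²/64 = 16/64 = 0.2500
Sum = 0.750

0.750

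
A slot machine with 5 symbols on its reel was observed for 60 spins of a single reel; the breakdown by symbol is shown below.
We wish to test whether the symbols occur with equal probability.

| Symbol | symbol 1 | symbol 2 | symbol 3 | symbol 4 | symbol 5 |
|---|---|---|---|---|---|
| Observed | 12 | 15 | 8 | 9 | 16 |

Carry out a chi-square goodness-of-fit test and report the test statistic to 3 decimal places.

4.167

Under H₀ each category has probability 1/5, so each expected count is 60/5 = 12.
symbol 1: (12 − 12)²/12 = 0/12 = 0.0000
symbol 2: (15 − 12)²/12 = 9/12 = 0.7500
symbol 3: (8 − 12)²/12 = 16/12 = 1.3333
symbol 4: (9 − 12)²/12 = 9/12 = 0.7500
symbol 5: (16 − 12)²/12 = 16/12 = 1.3333
Sum = 4.167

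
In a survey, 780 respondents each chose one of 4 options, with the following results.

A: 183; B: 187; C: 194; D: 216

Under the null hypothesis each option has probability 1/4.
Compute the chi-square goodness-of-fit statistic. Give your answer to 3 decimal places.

3.333

Under H₀ each category has probability 1/4, so each expected count is 780/4 = 195.
A: (183 − 195)²/195 = 144/195 = 0.7385
B: (187 − 195)²/195 = 64/195 = 0.3282
C: (194 − 195)²/195 = 1/195 = 0.0051
D: (216 − 195)²/195 = 441/195 = 2.2615
Sum = 3.333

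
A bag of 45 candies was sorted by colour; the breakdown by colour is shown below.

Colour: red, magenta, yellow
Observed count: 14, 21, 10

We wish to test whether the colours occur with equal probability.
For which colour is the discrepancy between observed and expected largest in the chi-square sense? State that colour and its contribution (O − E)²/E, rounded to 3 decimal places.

Under H₀ each category has probability 1/3, so each expected count is 45/3 = 15.
cat          O        E   (O−E)²/E
red         14       15     0.0667
magenta     21       15     2.4000
yellow      10       15     1.6667
The largest term is for magenta: 2.400.

magenta, 2.400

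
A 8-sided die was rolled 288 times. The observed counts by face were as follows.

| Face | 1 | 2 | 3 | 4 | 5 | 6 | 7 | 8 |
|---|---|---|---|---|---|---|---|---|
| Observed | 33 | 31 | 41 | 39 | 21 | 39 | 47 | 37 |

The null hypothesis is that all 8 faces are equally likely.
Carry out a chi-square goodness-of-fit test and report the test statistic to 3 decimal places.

Expected count for each of the 8 categories: 288/8 = 36.
χ² = (33−36)²/36 + (31−36)²/36 + (41−36)²/36 + (39−36)²/36 + (21−36)²/36 + (39−36)²/36 + (47−36)²/36 + (37−36)²/36
   = 0.2500 + 0.6944 + 0.6944 + 0.2500 + 6.2500 + 0.2500 + 3.3611 + 0.0278
Sum = 11.778

11.778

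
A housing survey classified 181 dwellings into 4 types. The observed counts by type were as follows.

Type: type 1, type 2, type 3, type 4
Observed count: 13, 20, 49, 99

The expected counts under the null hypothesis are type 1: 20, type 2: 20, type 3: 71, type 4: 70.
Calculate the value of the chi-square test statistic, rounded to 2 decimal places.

21.28

type 1: (13 − 20)²/20 = 49/20 = 2.450
type 2: (20 − 20)²/20 = 0/20 = 0.000
type 3: (49 − 71)²/71 = 484/71 = 6.817
type 4: (99 − 70)²/70 = 841/70 = 12.014
Sum = 21.28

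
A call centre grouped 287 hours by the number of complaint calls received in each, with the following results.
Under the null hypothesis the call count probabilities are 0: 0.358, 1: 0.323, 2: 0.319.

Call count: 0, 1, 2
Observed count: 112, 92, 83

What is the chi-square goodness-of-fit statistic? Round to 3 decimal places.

1.638

Expected counts E_i = n·p_i: 287×0.358 = 102.746, 287×0.323 = 92.701, 287×0.319 = 91.553.
cat         O        E   (O−E)²/E
0         112  102.746     0.8335
1          92   92.701     0.0053
2          83   91.553     0.7990
Sum = 1.638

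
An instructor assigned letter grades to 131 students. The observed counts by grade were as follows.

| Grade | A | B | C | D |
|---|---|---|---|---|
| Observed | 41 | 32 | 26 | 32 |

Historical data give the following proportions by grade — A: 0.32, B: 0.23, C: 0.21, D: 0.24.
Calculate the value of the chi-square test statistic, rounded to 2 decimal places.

Expected counts E_i = n·p_i: 131×0.32 = 41.92, 131×0.23 = 30.13, 131×0.21 = 27.51, 131×0.24 = 31.44.
A: (41 − 41.92)²/41.92 = 0.8464/41.92 = 0.020
B: (32 − 30.13)²/30.13 = 3.4969/30.13 = 0.116
C: (26 − 27.51)²/27.51 = 2.2801/27.51 = 0.083
D: (32 − 31.44)²/31.44 = 0.3136/31.44 = 0.010
Sum = 0.23

0.23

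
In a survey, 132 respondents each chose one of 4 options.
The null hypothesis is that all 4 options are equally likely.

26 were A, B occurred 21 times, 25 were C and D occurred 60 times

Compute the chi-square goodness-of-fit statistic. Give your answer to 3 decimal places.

29.879

Expected count for each of the 4 categories: 132/4 = 33.
χ² = (26−33)²/33 + (21−33)²/33 + (25−33)²/33 + (60−33)²/33
   = 1.4848 + 4.3636 + 1.9394 + 22.0909
Sum = 29.879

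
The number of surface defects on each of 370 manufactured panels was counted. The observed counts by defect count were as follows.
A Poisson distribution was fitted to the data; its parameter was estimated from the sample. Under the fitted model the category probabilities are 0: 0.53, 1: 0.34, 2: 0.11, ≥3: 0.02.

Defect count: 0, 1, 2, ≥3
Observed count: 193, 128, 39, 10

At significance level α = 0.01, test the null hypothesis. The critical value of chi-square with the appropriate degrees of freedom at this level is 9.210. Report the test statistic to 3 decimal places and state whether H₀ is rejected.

1.072; do not reject

Expected counts E_i = n·p_i: 370×0.53 = 196.1, 370×0.34 = 125.8, 370×0.11 = 40.7, 370×0.02 = 7.4.
cat         O        E   (O−E)²/E
0         193    196.1     0.0490
1         128    125.8     0.0385
2          39     40.7     0.0710
≥3         10      7.4     0.9135
Sum = 1.072
df = 2. Since 1.072 < 9.210, we do not reject H₀.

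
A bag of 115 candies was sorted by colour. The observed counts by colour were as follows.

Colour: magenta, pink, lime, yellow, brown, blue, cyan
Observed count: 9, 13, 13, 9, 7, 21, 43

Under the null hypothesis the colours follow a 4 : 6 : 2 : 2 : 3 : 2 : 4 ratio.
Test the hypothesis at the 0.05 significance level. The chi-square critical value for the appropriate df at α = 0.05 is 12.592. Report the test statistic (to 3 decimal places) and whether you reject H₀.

59.500; reject

Ratio total = 23. Expected counts: 115×4/23 = 20, 115×6/23 = 30, 115×2/23 = 10, 115×2/23 = 10, 115×3/23 = 15, 115×2/23 = 10, 115×4/23 = 20.
cat          O        E   (O−E)²/E
magenta      9       20     6.0500
pink        13       30     9.6333
lime        13       10     0.9000
yellow       9       10     0.1000
brown        7       15     4.2667
blue        21       10    12.1000
cyan        43       20    26.4500
Sum = 59.500
df = 6. Since 59.500 > 12.592, we reject H₀.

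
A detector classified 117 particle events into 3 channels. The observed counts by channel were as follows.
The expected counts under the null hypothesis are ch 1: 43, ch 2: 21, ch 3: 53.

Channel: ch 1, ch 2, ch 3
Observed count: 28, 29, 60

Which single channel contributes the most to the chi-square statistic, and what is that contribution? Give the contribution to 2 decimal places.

ch 1, 5.23

cat         O        E   (O−E)²/E
ch 1       28       43      5.233
ch 2       29       21      3.048
ch 3       60       53      0.925
The largest term is for ch 1: 5.23.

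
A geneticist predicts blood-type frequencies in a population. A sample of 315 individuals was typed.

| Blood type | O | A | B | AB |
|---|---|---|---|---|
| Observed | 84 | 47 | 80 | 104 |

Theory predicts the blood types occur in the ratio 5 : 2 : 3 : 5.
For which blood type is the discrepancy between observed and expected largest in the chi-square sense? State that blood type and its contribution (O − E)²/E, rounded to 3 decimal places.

Ratio total = 15. Expected counts: 315×5/15 = 105, 315×2/15 = 42, 315×3/15 = 63, 315×5/15 = 105.
O: (84 − 105)²/105 = 441/105 = 4.2000
A: (47 − 42)²/42 = 25/42 = 0.5952
B: (80 − 63)²/63 = 289/63 = 4.5873
AB: (104 − 105)²/105 = 1/105 = 0.0095
The largest term is for B: 4.587.

B, 4.587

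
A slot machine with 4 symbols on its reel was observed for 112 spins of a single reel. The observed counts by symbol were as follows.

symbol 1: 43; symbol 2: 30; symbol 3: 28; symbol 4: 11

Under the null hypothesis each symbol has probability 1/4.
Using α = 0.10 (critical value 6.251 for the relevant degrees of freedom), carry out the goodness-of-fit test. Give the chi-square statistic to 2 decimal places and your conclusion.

18.50; reject

Expected count for each of the 4 categories: 112/4 = 28.
χ² = (43−28)²/28 + (30−28)²/28 + (28−28)²/28 + (11−28)²/28
   = 8.036 + 0.143 + 0.000 + 10.321
Sum = 18.50
df = 3. Since 18.50 > 6.251, we reject H₀.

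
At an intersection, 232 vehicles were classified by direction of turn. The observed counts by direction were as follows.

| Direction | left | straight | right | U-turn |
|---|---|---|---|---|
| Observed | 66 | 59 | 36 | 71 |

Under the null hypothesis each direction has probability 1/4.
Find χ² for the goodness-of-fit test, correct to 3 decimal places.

Expected count for each of the 4 categories: 232/4 = 58.
left: (66 − 58)²/58 = 64/58 = 1.1034
straight: (59 − 58)²/58 = 1/58 = 0.0172
right: (36 − 58)²/58 = 484/58 = 8.3448
U-turn: (71 − 58)²/58 = 169/58 = 2.9138
Sum = 12.379

12.379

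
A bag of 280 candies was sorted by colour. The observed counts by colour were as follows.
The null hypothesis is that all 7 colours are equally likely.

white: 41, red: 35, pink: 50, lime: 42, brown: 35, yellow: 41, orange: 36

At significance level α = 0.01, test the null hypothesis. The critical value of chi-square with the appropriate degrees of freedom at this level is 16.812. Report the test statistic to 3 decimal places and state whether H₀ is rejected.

4.300; do not reject

Expected count for each of the 7 categories: 280/7 = 40.
cat         O        E   (O−E)²/E
white      41       40     0.0250
red        35       40     0.6250
pink       50       40     2.5000
lime       42       40     0.1000
brown      35       40     0.6250
yellow     41       40     0.0250
orange     36       40     0.4000
Sum = 4.300
df = 6. Since 4.300 < 16.812, we do not reject H₀.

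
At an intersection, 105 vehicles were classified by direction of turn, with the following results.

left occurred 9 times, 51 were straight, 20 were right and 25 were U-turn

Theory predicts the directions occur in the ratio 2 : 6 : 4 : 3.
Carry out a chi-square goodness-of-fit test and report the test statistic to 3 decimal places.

Ratio total = 15. Expected counts: 105×2/15 = 14, 105×6/15 = 42, 105×4/15 = 28, 105×3/15 = 21.
left: (9 − 14)²/14 = 25/14 = 1.7857
straight: (51 − 42)²/42 = 81/42 = 1.9286
right: (20 − 28)²/28 = 64/28 = 2.2857
U-turn: (25 − 21)²/21 = 16/21 = 0.7619
Sum = 6.762

6.762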